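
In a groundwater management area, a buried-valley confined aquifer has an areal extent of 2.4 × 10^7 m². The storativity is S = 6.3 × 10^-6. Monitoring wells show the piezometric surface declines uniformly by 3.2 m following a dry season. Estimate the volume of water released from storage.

ΔV = S × A × Δh = 6.3 × 10^-6 × 2.4 × 10^7 m² × 3.2 m = 483.8 m³

ΔV ≈ 484 m³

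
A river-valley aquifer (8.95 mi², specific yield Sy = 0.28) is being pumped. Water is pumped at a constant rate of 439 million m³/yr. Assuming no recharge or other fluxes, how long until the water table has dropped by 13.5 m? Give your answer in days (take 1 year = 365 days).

t ≈ 72.9 days

A = 8.95 mi² = 2.318 × 10^7 m²
ΔV = Sy × A × Δh = 0.28 × 2.318 × 10^7 × 13.5 = 8.762 × 10^7 m³
Q = 439 million m³/yr = 1.203 × 10^6 m³/d
t = ΔV / Q = 8.762 × 10^7 m³ / 1.203 × 10^6 m³/d = 72.85 d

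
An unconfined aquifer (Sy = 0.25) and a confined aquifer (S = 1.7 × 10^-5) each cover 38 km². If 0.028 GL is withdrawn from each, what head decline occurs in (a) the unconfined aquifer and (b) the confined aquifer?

Δh_u ≈ 0.00295 m; Δh_c ≈ 43.3 m

A = 38 km² = 3.8 × 10^7 m²
ΔV = 0.028 GL = 28000 m³
Unconfined: Δh_u = ΔV/(Sy·A) = 28000/(0.25 × 3.8 × 10^7) = 0.002947 m
Confined: Δh_c = ΔV/(S·A) = 28000/(1.7 × 10^-5 × 3.8 × 10^7) = 43.34 m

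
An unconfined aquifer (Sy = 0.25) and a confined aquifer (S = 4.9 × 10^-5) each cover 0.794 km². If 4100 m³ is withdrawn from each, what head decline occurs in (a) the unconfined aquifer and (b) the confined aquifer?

A = 0.794 km² = 7.94 × 10^5 m²
Unconfined: Δh_u = ΔV/(Sy·A) = 4100/(0.25 × 7.94 × 10^5) = 0.02065 m
Confined: Δh_c = ΔV/(S·A) = 4100/(4.9 × 10^-5 × 7.94 × 10^5) = 105.4 m

Δh_u ≈ 0.0207 m; Δh_c ≈ 105 m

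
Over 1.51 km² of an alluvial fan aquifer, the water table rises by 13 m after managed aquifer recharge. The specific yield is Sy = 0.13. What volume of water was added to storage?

A = 1.51 km² = 1.51 × 10^6 m²
ΔV = Sy × A × Δh = 0.13 × 1.51 × 10^6 m² × 13 m = 2.552 × 10^6 m³

ΔV ≈ 2.55 × 10^6 m³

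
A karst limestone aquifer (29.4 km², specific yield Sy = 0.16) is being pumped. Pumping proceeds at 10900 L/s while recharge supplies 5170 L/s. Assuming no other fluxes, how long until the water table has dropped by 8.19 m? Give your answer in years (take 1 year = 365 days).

t ≈ 0.213 years

A = 29.4 km² = 2.94 × 10^7 m²
ΔV = Sy × A × Δh = 0.16 × 2.94 × 10^7 × 8.19 = 3.853 × 10^7 m³
Net withdrawal = 10900 − 5170 = 5730 L/s = 4.951 × 10^5 m³/d
t = ΔV / Q = 3.853 × 10^7 m³ / 4.951 × 10^5 m³/d = 77.82 d
t = 77.82 d ≈ 0.2132 years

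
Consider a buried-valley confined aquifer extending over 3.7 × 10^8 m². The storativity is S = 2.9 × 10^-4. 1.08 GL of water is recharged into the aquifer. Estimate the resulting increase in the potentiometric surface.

ΔV = 1.08 GL = 1.08 × 10^6 m³
Δh = ΔV / (S × A) = 1.08 × 10^6 m³ / (2.9 × 10^-4 × 3.7 × 10^8 m²) = 10.07 m

Δh ≈ 10.1 m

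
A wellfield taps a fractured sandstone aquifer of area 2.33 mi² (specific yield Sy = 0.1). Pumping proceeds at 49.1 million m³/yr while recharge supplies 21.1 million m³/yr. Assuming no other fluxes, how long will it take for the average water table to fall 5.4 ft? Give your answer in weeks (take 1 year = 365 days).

A = 2.33 mi² = 6.035 × 10^6 m²
Δh = 5.4 ft = 1.646 m
ΔV = Sy × A × Δh = 0.1 × 6.035 × 10^6 × 1.646 = 9.933 × 10^5 m³
Net withdrawal = 49.1 − 21.1 = 28 million m³/yr = 76710 m³/d
t = ΔV / Q = 9.933 × 10^5 m³ / 76710 m³/d = 12.95 d
t = 12.95 d ≈ 1.85 weeks

t ≈ 1.85 weeks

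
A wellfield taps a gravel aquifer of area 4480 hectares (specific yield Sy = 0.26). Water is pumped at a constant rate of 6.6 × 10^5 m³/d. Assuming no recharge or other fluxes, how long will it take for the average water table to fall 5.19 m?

A = 4480 hectares = 4.48 × 10^7 m²
ΔV = Sy × A × Δh = 0.26 × 4.48 × 10^7 × 5.19 = 6.045 × 10^7 m³
t = ΔV / Q = 6.045 × 10^7 m³ / 6.6 × 10^5 m³/d = 91.6 d

t ≈ 91.6 days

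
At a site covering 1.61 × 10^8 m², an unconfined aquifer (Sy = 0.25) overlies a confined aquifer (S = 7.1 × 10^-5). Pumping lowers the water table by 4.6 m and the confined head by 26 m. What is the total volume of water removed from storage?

ΔV ≈ 1.85 × 10^8 m³

Unconfined: ΔV_u = Sy × A × Δh_u = 0.25 × 1.61 × 10^8 × 4.6 = 1.851 × 10^8 m³
Confined: ΔV_c = S × A × Δh_c = 7.1 × 10^-5 × 1.61 × 10^8 × 26 = 2.972 × 10^5 m³
Total ΔV = 1.851 × 10^8 + 2.972 × 10^5 = 1.854 × 10^8 m³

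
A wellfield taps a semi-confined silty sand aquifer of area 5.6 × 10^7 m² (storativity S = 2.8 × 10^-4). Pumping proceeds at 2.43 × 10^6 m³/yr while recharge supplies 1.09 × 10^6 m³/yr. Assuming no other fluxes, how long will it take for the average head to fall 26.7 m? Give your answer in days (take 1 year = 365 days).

t ≈ 114 days

ΔV = S × A × Δh = 2.8 × 10^-4 × 5.6 × 10^7 × 26.7 = 4.187 × 10^5 m³
Net withdrawal = 2.43 × 10^6 − 1.09 × 10^6 = 1.34 × 10^6 m³/yr = 3671 m³/d
t = ΔV / Q = 4.187 × 10^5 m³ / 3671 m³/d = 114 d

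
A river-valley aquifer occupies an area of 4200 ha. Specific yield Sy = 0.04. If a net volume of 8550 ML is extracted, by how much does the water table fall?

A = 4200 ha = 4.2 × 10^7 m²
ΔV = 8550 ML = 8.55 × 10^6 m³
Δh = ΔV / (Sy × A) = 8.55 × 10^6 m³ / (0.04 × 4.2 × 10^7 m²) = 5.089 m

Δh ≈ 5.09 m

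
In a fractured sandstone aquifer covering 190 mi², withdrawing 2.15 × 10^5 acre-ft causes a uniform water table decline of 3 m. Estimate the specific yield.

A = 190 mi² = 4.921 × 10^8 m²
ΔV = 2.15 × 10^5 acre-ft = 2.652 × 10^8 m³
Sy = ΔV / (A × Δh) = 2.652 × 10^8 m³ / (4.921 × 10^8 m² × 3 m) = 0.1796

Sy ≈ 0.18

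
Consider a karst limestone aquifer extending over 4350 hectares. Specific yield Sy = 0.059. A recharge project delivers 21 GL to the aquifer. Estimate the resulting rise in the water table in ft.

Δh ≈ 26.8 ft

A = 4350 hectares = 4.35 × 10^7 m²
ΔV = 21 GL = 2.1 × 10^7 m³
Δh = ΔV / (Sy × A) = 2.1 × 10^7 m³ / (0.059 × 4.35 × 10^7 m²) = 8.182 m
Δh = 8.182 m = 26.84 ft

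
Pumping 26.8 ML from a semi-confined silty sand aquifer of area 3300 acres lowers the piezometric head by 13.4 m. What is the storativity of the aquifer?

A = 3300 acres = 1.335 × 10^7 m²
ΔV = 26.8 ML = 26800 m³
S = ΔV / (A × Δh) = 26800 m³ / (1.335 × 10^7 m² × 13.4 m) = 1.498 × 10^-4

S ≈ 1.5 × 10^-4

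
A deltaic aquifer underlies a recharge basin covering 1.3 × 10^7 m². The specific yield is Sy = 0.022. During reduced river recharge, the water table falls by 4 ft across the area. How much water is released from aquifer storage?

Δh = 4 ft = 1.219 m
ΔV = Sy × A × Δh = 0.022 × 1.3 × 10^7 m² × 1.219 m = 3.487 × 10^5 m³

ΔV ≈ 3.49 × 10^5 m³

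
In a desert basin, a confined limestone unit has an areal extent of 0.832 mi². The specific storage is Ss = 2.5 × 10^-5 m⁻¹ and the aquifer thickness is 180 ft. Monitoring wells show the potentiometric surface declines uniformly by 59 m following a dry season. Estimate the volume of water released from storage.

b = 180 ft = 54.86 m
S = Ss × b = 2.5 × 10^-5 m⁻¹ × 54.86 m = 1.372 × 10^-3
A = 0.832 mi² = 2.155 × 10^6 m²
ΔV = S × A × Δh = 0.001372 × 2.155 × 10^6 m² × 59 m = 1.744 × 10^5 m³

ΔV ≈ 1.74 × 10^5 m³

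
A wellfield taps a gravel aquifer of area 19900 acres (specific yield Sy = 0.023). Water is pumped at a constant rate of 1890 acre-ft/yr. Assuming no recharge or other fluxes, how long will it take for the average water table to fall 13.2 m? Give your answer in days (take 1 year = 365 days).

t ≈ 3830 days

A = 19900 acres = 8.053 × 10^7 m²
ΔV = Sy × A × Δh = 0.023 × 8.053 × 10^7 × 13.2 = 2.445 × 10^7 m³
Q = 1890 acre-ft/yr = 6387 m³/d
t = ΔV / Q = 2.445 × 10^7 m³ / 6387 m³/d = 3828 d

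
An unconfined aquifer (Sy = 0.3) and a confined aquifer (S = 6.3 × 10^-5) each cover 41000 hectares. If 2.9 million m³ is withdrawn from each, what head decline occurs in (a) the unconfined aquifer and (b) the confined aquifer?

Δh_u ≈ 0.0236 m; Δh_c ≈ 112 m

A = 41000 hectares = 4.1 × 10^8 m²
ΔV = 2.9 million m³ = 2.9 × 10^6 m³
Unconfined: Δh_u = ΔV/(Sy·A) = 2.9 × 10^6/(0.3 × 4.1 × 10^8) = 0.02358 m
Confined: Δh_c = ΔV/(S·A) = 2.9 × 10^6/(6.3 × 10^-5 × 4.1 × 10^8) = 112.3 m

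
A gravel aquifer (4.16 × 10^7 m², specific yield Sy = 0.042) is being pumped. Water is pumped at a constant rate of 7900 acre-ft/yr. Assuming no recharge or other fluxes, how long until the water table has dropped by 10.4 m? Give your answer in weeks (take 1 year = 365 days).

t ≈ 97.2 weeks

ΔV = Sy × A × Δh = 0.042 × 4.16 × 10^7 × 10.4 = 1.817 × 10^7 m³
Q = 7900 acre-ft/yr = 26700 m³/d
t = ΔV / Q = 1.817 × 10^7 m³ / 26700 m³/d = 680.6 d
t = 680.6 d ≈ 97.23 weeks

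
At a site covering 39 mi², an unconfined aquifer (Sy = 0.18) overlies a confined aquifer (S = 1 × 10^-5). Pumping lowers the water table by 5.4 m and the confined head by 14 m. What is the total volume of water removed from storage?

A = 39 mi² = 1.01 × 10^8 m²
Unconfined: ΔV_u = Sy × A × Δh_u = 0.18 × 1.01 × 10^8 × 5.4 = 9.818 × 10^7 m³
Confined: ΔV_c = S × A × Δh_c = 1 × 10^-5 × 1.01 × 10^8 × 14 = 14140 m³
Total ΔV = 9.818 × 10^7 + 14140 = 9.82 × 10^7 m³

ΔV ≈ 9.82 × 10^7 m³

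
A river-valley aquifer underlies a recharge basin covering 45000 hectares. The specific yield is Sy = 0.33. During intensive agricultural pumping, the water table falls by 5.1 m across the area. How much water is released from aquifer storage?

A = 45000 hectares = 4.5 × 10^8 m²
ΔV = Sy × A × Δh = 0.33 × 4.5 × 10^8 m² × 5.1 m = 7.574 × 10^8 m³

ΔV ≈ 7.57 × 10^8 m³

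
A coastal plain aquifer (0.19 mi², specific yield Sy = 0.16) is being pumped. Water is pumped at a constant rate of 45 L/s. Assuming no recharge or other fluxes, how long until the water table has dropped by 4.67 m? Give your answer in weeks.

t ≈ 13.5 weeks

A = 0.19 mi² = 4.921 × 10^5 m²
ΔV = Sy × A × Δh = 0.16 × 4.921 × 10^5 × 4.67 = 3.677 × 10^5 m³
Q = 45 L/s = 3888 m³/d
t = ΔV / Q = 3.677 × 10^5 m³ / 3888 m³/d = 94.57 d
t = 94.57 d ≈ 13.51 weeks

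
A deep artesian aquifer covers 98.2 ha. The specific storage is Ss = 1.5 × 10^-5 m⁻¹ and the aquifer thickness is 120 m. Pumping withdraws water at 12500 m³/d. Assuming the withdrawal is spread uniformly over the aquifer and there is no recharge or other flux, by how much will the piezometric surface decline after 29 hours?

S = Ss × b = 1.5 × 10^-5 m⁻¹ × 120 m = 1.8 × 10^-3
A = 98.2 ha = 9.82 × 10^5 m²
t = 29 hours = 1.208 d
ΔV = Q × t = 12500 m³/d × 1.208 d = 15100 m³
Δh = ΔV / (S × A) = 15100 / (0.0018 × 9.82 × 10^5) = 8.545 m

Δh ≈ 8.55 m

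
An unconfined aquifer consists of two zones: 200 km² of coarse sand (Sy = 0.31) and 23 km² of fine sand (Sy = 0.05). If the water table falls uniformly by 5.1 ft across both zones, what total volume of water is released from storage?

A₁ = 200 km² = 2 × 10^8 m²; A₂ = 23 km² = 2.3 × 10^7 m²
Δh = 5.1 ft = 1.554 m
ΔV₁ = 0.31 × 2 × 10^8 × 1.554 = 9.638 × 10^7 m³
ΔV₂ = 0.05 × 2.3 × 10^7 × 1.554 = 1.788 × 10^6 m³
ΔV = ΔV₁ + ΔV₂ = 9.817 × 10^7 m³

ΔV ≈ 9.82 × 10^7 m³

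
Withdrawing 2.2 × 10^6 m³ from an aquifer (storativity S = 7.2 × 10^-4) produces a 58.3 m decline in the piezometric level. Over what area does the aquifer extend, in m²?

A = ΔV / (S × Δh) = 2.2 × 10^6 / (7.2 × 10^-4 × 58.3) = 5.241 × 10^7 m²

A ≈ 5.24 × 10^7 m²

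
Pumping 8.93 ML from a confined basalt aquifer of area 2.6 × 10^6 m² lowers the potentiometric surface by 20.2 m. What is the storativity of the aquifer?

ΔV = 8.93 ML = 8930 m³
S = ΔV / (A × Δh) = 8930 m³ / (2.6 × 10^6 m² × 20.2 m) = 1.7 × 10^-4

S ≈ 1.7 × 10^-4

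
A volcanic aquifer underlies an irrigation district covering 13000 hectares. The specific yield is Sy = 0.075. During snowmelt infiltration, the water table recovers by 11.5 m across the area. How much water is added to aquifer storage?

ΔV ≈ 1.12 × 10^8 m³

A = 13000 hectares = 1.3 × 10^8 m²
ΔV = Sy × A × Δh = 0.075 × 1.3 × 10^8 m² × 11.5 m = 1.121 × 10^8 m³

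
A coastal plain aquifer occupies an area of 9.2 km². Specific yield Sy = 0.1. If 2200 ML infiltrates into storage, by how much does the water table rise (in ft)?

Δh ≈ 7.85 ft

A = 9.2 km² = 9.2 × 10^6 m²
ΔV = 2200 ML = 2.2 × 10^6 m³
Δh = ΔV / (Sy × A) = 2.2 × 10^6 m³ / (0.1 × 9.2 × 10^6 m²) = 2.391 m
Δh = 2.391 m = 7.845 ft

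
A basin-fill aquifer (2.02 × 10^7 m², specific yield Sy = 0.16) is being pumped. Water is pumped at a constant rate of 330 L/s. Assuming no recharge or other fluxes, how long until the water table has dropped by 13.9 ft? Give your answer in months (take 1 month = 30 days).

Δh = 13.9 ft = 4.237 m
ΔV = Sy × A × Δh = 0.16 × 2.02 × 10^7 × 4.237 = 1.369 × 10^7 m³
Q = 330 L/s = 28510 m³/d
t = ΔV / Q = 1.369 × 10^7 m³ / 28510 m³/d = 480.3 d
t = 480.3 d ≈ 16.01 months

t ≈ 16 months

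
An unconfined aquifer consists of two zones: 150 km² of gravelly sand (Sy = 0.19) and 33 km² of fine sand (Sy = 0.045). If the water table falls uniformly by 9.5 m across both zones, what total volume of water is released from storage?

ΔV ≈ 2.85 × 10^8 m³

A₁ = 150 km² = 1.5 × 10^8 m²; A₂ = 33 km² = 3.3 × 10^7 m²
ΔV₁ = 0.19 × 1.5 × 10^8 × 9.5 = 2.708 × 10^8 m³
ΔV₂ = 0.045 × 3.3 × 10^7 × 9.5 = 1.411 × 10^7 m³
ΔV = ΔV₁ + ΔV₂ = 2.849 × 10^8 m³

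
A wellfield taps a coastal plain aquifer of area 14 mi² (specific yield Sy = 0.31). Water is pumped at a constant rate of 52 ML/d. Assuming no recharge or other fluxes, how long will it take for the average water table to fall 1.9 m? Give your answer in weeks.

t ≈ 58.7 weeks

A = 14 mi² = 3.626 × 10^7 m²
ΔV = Sy × A × Δh = 0.31 × 3.626 × 10^7 × 1.9 = 2.136 × 10^7 m³
Q = 52 ML/d = 52000 m³/d
t = ΔV / Q = 2.136 × 10^7 m³ / 52000 m³/d = 410.7 d
t = 410.7 d ≈ 58.67 weeks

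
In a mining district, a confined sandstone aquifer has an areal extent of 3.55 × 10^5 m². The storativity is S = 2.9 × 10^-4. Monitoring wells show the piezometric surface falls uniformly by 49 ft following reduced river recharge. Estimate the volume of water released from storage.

Δh = 49 ft = 14.94 m
ΔV = S × A × Δh = 2.9 × 10^-4 × 3.55 × 10^5 m² × 14.94 m = 1538 m³

ΔV ≈ 1540 m³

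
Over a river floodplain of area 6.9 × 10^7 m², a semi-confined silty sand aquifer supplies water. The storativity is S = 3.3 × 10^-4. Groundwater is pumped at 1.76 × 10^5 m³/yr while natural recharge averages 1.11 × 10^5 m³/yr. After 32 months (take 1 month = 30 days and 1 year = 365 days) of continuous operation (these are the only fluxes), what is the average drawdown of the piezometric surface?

Net abstraction = 1.76 × 10^5 − 1.11 × 10^5 = 65000 m³/yr
Q_net = 65000 m³/yr = 178.1 m³/d
t = 32 months = 960 d
ΔV = Q × t = 178.1 m³/d × 960 d = 1.71 × 10^5 m³
Δh = ΔV / (S × A) = 1.71 × 10^5 / (3.3 × 10^-4 × 6.9 × 10^7) = 7.508 m

Δh ≈ 7.51 m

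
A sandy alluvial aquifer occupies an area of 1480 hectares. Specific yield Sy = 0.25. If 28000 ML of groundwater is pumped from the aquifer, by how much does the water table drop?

A = 1480 hectares = 1.48 × 10^7 m²
ΔV = 28000 ML = 2.8 × 10^7 m³
Δh = ΔV / (Sy × A) = 2.8 × 10^7 m³ / (0.25 × 1.48 × 10^7 m²) = 7.568 m

Δh ≈ 7.57 m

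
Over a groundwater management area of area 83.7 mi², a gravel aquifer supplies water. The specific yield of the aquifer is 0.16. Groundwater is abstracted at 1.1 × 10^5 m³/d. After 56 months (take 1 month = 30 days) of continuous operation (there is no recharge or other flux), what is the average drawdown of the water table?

A = 83.7 mi² = 2.168 × 10^8 m²
t = 56 months = 1680 d
ΔV = Q × t = 1.1 × 10^5 m³/d × 1680 d = 1.848 × 10^8 m³
Δh = ΔV / (Sy × A) = 1.848 × 10^8 / (0.16 × 2.168 × 10^8) = 5.328 m

Δh ≈ 5.33 m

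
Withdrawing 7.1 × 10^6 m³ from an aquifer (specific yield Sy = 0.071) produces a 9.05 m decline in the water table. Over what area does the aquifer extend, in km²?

A = ΔV / (Sy × Δh) = 7.1 × 10^6 / (0.071 × 9.05) = 1.105 × 10^7 m²
A = 1.105 × 10^7 m² = 11.05 km²

A ≈ 11 km²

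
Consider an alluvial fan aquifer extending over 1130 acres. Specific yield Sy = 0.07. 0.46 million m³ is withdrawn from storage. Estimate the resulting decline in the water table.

Δh ≈ 1.44 m

A = 1130 acres = 4.573 × 10^6 m²
ΔV = 0.46 million m³ = 4.6 × 10^5 m³
Δh = ΔV / (Sy × A) = 4.6 × 10^5 m³ / (0.07 × 4.573 × 10^6 m²) = 1.437 m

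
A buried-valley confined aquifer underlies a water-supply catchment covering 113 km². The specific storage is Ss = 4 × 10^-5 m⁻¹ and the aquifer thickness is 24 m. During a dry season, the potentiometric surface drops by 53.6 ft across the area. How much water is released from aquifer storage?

S = Ss × b = 4 × 10^-5 m⁻¹ × 24 m = 9.6 × 10^-4
A = 113 km² = 1.13 × 10^8 m²
Δh = 53.6 ft = 16.34 m
ΔV = S × A × Δh = 9.6 × 10^-4 × 1.13 × 10^8 m² × 16.34 m = 1.772 × 10^6 m³

ΔV ≈ 1.77 × 10^6 m³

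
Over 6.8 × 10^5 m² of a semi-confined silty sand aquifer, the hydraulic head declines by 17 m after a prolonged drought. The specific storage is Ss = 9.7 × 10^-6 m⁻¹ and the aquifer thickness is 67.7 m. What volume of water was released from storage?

S = Ss × b = 9.7 × 10^-6 m⁻¹ × 67.7 m = 6.567 × 10^-4
ΔV = S × A × Δh = 6.567 × 10^-4 × 6.8 × 10^5 m² × 17 m = 7591 m³

ΔV ≈ 7590 m³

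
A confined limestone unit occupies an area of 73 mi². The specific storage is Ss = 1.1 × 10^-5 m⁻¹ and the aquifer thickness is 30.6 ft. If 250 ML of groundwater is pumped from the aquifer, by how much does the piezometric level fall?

b = 30.6 ft = 9.327 m
S = Ss × b = 1.1 × 10^-5 m⁻¹ × 9.327 m = 1.026 × 10^-4
A = 73 mi² = 1.891 × 10^8 m²
ΔV = 250 ML = 2.5 × 10^5 m³
Δh = ΔV / (S × A) = 2.5 × 10^5 m³ / (1.026 × 10^-4 × 1.891 × 10^8 m²) = 12.89 m

Δh ≈ 12.9 m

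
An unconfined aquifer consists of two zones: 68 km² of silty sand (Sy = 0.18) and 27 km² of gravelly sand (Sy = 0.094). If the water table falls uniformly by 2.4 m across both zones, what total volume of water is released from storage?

A₁ = 68 km² = 6.8 × 10^7 m²; A₂ = 27 km² = 2.7 × 10^7 m²
ΔV₁ = 0.18 × 6.8 × 10^7 × 2.4 = 2.938 × 10^7 m³
ΔV₂ = 0.094 × 2.7 × 10^7 × 2.4 = 6.091 × 10^6 m³
ΔV = ΔV₁ + ΔV₂ = 3.547 × 10^7 m³

ΔV ≈ 3.55 × 10^7 m³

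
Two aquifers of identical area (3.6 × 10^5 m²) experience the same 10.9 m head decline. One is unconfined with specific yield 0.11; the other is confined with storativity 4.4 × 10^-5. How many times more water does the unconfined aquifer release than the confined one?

ΔV_u / ΔV_c ≈ 2500

Unconfined: ΔV_u = Sy × A × Δh = 0.11 × 3.6 × 10^5 × 10.9 = 4.316 × 10^5 m³
Confined: ΔV_c = S × A × Δh = 4.4 × 10^-5 × 3.6 × 10^5 × 10.9 = 172.7 m³
Ratio = ΔV_u / ΔV_c = Sy / S = 0.11 / 4.4 × 10^-5 = 2500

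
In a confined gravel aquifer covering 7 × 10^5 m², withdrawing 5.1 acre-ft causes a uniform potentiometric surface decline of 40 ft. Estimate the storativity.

Δh = 40 ft = 12.19 m
ΔV = 5.1 acre-ft = 6291 m³
S = ΔV / (A × Δh) = 6291 m³ / (7 × 10^5 m² × 12.19 m) = 7.371 × 10^-4

S ≈ 7.4 × 10^-4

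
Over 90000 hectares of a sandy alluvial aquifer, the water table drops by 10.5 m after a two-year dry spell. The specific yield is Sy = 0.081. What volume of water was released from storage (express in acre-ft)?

A = 90000 hectares = 9 × 10^8 m²
ΔV = Sy × A × Δh = 0.081 × 9 × 10^8 m² × 10.5 m = 7.654 × 10^8 m³
ΔV = 7.654 × 10^8 m³ = 6.206 × 10^5 acre-ft

ΔV ≈ 6.21 × 10^5 acre-ft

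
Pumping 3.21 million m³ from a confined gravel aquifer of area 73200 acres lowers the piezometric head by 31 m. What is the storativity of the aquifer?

A = 73200 acres = 2.962 × 10^8 m²
ΔV = 3.21 million m³ = 3.21 × 10^6 m³
S = ΔV / (A × Δh) = 3.21 × 10^6 m³ / (2.962 × 10^8 m² × 31 m) = 3.496 × 10^-4

S ≈ 3.5 × 10^-4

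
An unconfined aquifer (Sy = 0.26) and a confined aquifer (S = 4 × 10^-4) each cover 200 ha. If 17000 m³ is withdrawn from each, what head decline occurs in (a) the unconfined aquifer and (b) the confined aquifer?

A = 200 ha = 2 × 10^6 m²
Unconfined: Δh_u = ΔV/(Sy·A) = 17000/(0.26 × 2 × 10^6) = 0.03269 m
Confined: Δh_c = ΔV/(S·A) = 17000/(4 × 10^-4 × 2 × 10^6) = 21.25 m

Δh_u ≈ 0.0327 m; Δh_c ≈ 21.2 m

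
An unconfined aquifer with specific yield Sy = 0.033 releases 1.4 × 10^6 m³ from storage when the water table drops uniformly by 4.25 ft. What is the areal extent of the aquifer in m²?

Δh = 4.25 ft = 1.295 m
A = ΔV / (Sy × Δh) = 1.4 × 10^6 / (0.033 × 1.295) = 3.275 × 10^7 m²

A ≈ 3.27 × 10^7 m²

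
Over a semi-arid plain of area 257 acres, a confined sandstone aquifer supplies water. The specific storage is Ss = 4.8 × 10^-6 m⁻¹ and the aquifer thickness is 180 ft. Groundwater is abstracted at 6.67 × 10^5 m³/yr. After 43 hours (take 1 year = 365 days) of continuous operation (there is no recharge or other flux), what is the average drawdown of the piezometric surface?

Δh ≈ 12 m

b = 180 ft = 54.86 m
S = Ss × b = 4.8 × 10^-6 m⁻¹ × 54.86 m = 2.633 × 10^-4
A = 257 acres = 1.04 × 10^6 m²
Q = 6.67 × 10^5 m³/yr = 1827 m³/d
t = 43 hours = 1.792 d
ΔV = Q × t = 1827 m³/d × 1.792 d = 3274 m³
Δh = ΔV / (S × A) = 3274 / (2.633 × 10^-4 × 1.04 × 10^6) = 11.95 m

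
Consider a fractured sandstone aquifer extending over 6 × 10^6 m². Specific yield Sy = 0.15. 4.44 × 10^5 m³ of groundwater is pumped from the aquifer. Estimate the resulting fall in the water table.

Δh ≈ 0.493 m

Δh = ΔV / (Sy × A) = 4.44 × 10^5 m³ / (0.15 × 6 × 10^6 m²) = 0.4933 m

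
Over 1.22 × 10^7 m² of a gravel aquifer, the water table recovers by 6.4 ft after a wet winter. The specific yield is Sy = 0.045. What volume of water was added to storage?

ΔV ≈ 1.07 × 10^6 m³

Δh = 6.4 ft = 1.951 m
ΔV = Sy × A × Δh = 0.045 × 1.22 × 10^7 m² × 1.951 m = 1.071 × 10^6 m³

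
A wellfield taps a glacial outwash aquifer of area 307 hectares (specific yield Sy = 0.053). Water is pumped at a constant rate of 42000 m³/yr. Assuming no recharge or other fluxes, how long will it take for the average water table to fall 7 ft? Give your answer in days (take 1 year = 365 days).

A = 307 hectares = 3.07 × 10^6 m²
Δh = 7 ft = 2.134 m
ΔV = Sy × A × Δh = 0.053 × 3.07 × 10^6 × 2.134 = 3.472 × 10^5 m³
Q = 42000 m³/yr = 115.1 m³/d
t = ΔV / Q = 3.472 × 10^5 m³ / 115.1 m³/d = 3017 d

t ≈ 3020 days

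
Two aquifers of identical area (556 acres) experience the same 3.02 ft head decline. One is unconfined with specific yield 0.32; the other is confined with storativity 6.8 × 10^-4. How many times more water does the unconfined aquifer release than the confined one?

A = 556 acres = 2.25 × 10^6 m²
Δh = 3.02 ft = 0.9205 m
Unconfined: ΔV_u = Sy × A × Δh = 0.32 × 2.25 × 10^6 × 0.9205 = 6.628 × 10^5 m³
Confined: ΔV_c = S × A × Δh = 6.8 × 10^-4 × 2.25 × 10^6 × 0.9205 = 1408 m³
Ratio = ΔV_u / ΔV_c = Sy / S = 0.32 / 6.8 × 10^-4 = 470.6

ΔV_u / ΔV_c ≈ 471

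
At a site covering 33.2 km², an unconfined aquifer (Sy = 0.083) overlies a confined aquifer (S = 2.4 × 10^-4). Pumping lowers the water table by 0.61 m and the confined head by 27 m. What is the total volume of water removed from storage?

A = 33.2 km² = 3.32 × 10^7 m²
Unconfined: ΔV_u = Sy × A × Δh_u = 0.083 × 3.32 × 10^7 × 0.61 = 1.681 × 10^6 m³
Confined: ΔV_c = S × A × Δh_c = 2.4 × 10^-4 × 3.32 × 10^7 × 27 = 2.151 × 10^5 m³
Total ΔV = 1.681 × 10^6 + 2.151 × 10^5 = 1.896 × 10^6 m³

ΔV ≈ 1.9 × 10^6 m³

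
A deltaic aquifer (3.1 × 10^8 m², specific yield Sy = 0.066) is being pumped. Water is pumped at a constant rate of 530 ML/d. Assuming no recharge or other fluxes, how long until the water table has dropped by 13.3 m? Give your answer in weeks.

t ≈ 73.3 weeks

ΔV = Sy × A × Δh = 0.066 × 3.1 × 10^8 × 13.3 = 2.721 × 10^8 m³
Q = 530 ML/d = 5.3 × 10^5 m³/d
t = ΔV / Q = 2.721 × 10^8 m³ / 5.3 × 10^5 m³/d = 513.4 d
t = 513.4 d ≈ 73.35 weeks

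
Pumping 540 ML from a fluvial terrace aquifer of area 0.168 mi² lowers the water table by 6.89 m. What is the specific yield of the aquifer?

A = 0.168 mi² = 4.351 × 10^5 m²
ΔV = 540 ML = 5.4 × 10^5 m³
Sy = ΔV / (A × Δh) = 5.4 × 10^5 m³ / (4.351 × 10^5 m² × 6.89 m) = 0.1801

Sy ≈ 0.18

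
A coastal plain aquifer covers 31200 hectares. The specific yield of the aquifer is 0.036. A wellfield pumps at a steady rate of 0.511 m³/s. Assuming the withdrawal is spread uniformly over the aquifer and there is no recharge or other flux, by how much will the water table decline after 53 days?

A = 31200 hectares = 3.12 × 10^8 m²
Q = 0.511 m³/s = 44150 m³/d
ΔV = Q × t = 44150 m³/d × 53 d = 2.34 × 10^6 m³
Δh = ΔV / (Sy × A) = 2.34 × 10^6 / (0.036 × 3.12 × 10^8) = 0.2083 m

Δh ≈ 0.208 m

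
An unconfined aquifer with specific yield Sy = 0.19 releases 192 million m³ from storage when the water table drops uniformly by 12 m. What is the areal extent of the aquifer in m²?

ΔV = 192 million m³ = 1.92 × 10^8 m³
A = ΔV / (Sy × Δh) = 1.92 × 10^8 / (0.19 × 12) = 8.421 × 10^7 m²

A ≈ 8.42 × 10^7 m²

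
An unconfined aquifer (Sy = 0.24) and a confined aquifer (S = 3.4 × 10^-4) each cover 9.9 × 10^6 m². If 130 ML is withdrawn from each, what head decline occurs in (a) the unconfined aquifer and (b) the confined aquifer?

Δh_u ≈ 0.0547 m; Δh_c ≈ 38.6 m

ΔV = 130 ML = 1.3 × 10^5 m³
Unconfined: Δh_u = ΔV/(Sy·A) = 1.3 × 10^5/(0.24 × 9.9 × 10^6) = 0.05471 m
Confined: Δh_c = ΔV/(S·A) = 1.3 × 10^5/(3.4 × 10^-4 × 9.9 × 10^6) = 38.62 m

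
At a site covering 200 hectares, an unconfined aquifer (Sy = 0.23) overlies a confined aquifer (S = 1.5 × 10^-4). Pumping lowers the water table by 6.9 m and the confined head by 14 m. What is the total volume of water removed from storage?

ΔV ≈ 3.18 × 10^6 m³

A = 200 hectares = 2 × 10^6 m²
Unconfined: ΔV_u = Sy × A × Δh_u = 0.23 × 2 × 10^6 × 6.9 = 3.174 × 10^6 m³
Confined: ΔV_c = S × A × Δh_c = 1.5 × 10^-4 × 2 × 10^6 × 14 = 4200 m³
Total ΔV = 3.174 × 10^6 + 4200 = 3.178 × 10^6 m³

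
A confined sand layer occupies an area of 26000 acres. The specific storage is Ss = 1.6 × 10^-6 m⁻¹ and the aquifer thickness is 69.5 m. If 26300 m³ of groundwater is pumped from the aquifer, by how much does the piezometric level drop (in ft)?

Δh ≈ 7.37 ft

S = Ss × b = 1.6 × 10^-6 m⁻¹ × 69.5 m = 1.112 × 10^-4
A = 26000 acres = 1.052 × 10^8 m²
Δh = ΔV / (S × A) = 26300 m³ / (1.112 × 10^-4 × 1.052 × 10^8 m²) = 2.248 m
Δh = 2.248 m = 7.375 ft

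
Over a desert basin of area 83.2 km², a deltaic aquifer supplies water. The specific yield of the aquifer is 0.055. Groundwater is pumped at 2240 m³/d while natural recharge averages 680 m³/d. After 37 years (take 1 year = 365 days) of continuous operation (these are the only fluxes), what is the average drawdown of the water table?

Δh ≈ 4.6 m

A = 83.2 km² = 8.32 × 10^7 m²
Net abstraction = 2240 − 680 = 1560 m³/d
t = 37 years = 13500 d
ΔV = Q × t = 1560 m³/d × 13500 d = 2.107 × 10^7 m³
Δh = ΔV / (Sy × A) = 2.107 × 10^7 / (0.055 × 8.32 × 10^7) = 4.604 m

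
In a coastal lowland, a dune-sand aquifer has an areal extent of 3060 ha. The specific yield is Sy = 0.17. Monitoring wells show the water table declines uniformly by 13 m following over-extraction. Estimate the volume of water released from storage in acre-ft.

A = 3060 ha = 3.06 × 10^7 m²
ΔV = Sy × A × Δh = 0.17 × 3.06 × 10^7 m² × 13 m = 6.763 × 10^7 m³
ΔV = 6.763 × 10^7 m³ = 54830 acre-ft

ΔV ≈ 54800 acre-ft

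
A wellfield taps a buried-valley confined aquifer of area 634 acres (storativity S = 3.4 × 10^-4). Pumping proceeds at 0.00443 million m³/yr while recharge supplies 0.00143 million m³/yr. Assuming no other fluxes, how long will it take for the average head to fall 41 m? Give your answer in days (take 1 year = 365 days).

t ≈ 4350 days

A = 634 acres = 2.566 × 10^6 m²
ΔV = S × A × Δh = 3.4 × 10^-4 × 2.566 × 10^6 × 41 = 35770 m³
Net withdrawal = 0.00443 − 0.00143 = 0.003 million m³/yr = 8.219 m³/d
t = ΔV / Q = 35770 m³ / 8.219 m³/d = 4352 d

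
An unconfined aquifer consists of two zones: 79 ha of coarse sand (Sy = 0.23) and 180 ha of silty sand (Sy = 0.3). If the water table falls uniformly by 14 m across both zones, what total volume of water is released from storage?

A₁ = 79 ha = 7.9 × 10^5 m²; A₂ = 180 ha = 1.8 × 10^6 m²
ΔV₁ = 0.23 × 7.9 × 10^5 × 14 = 2.544 × 10^6 m³
ΔV₂ = 0.3 × 1.8 × 10^6 × 14 = 7.56 × 10^6 m³
ΔV = ΔV₁ + ΔV₂ = 1.01 × 10^7 m³

ΔV ≈ 1.01 × 10^7 m³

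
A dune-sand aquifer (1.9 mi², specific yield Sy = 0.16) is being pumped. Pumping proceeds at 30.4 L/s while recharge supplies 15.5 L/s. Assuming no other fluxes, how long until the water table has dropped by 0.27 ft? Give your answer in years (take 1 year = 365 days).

A = 1.9 mi² = 4.921 × 10^6 m²
Δh = 0.27 ft = 0.0823 m
ΔV = Sy × A × Δh = 0.16 × 4.921 × 10^6 × 0.0823 = 64800 m³
Net withdrawal = 30.4 − 15.5 = 14.9 L/s = 1287 m³/d
t = ΔV / Q = 64800 m³ / 1287 m³/d = 50.33 d
t = 50.33 d ≈ 0.1379 years

t ≈ 0.138 years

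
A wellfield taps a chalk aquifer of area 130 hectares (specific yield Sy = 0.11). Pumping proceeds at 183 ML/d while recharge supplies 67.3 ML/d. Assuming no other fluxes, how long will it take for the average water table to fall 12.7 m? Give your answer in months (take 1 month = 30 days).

t ≈ 0.523 months

A = 130 hectares = 1.3 × 10^6 m²
ΔV = Sy × A × Δh = 0.11 × 1.3 × 10^6 × 12.7 = 1.816 × 10^6 m³
Net withdrawal = 183 − 67.3 = 115.7 ML/d = 1.157 × 10^5 m³/d
t = ΔV / Q = 1.816 × 10^6 m³ / 1.157 × 10^5 m³/d = 15.7 d
t = 15.7 d ≈ 0.5232 months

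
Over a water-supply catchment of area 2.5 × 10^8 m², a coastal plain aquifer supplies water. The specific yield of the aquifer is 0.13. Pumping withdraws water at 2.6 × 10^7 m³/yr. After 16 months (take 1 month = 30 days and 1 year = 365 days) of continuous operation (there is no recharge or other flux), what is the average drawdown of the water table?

Q = 2.6 × 10^7 m³/yr = 71230 m³/d
t = 16 months = 480 d
ΔV = Q × t = 71230 m³/d × 480 d = 3.419 × 10^7 m³
Δh = ΔV / (Sy × A) = 3.419 × 10^7 / (0.13 × 2.5 × 10^8) = 1.052 m

Δh ≈ 1.05 m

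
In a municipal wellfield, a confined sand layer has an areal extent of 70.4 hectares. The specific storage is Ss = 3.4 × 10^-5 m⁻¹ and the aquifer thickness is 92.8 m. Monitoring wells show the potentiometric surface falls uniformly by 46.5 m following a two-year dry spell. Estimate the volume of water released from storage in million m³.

S = Ss × b = 3.4 × 10^-5 m⁻¹ × 92.8 m = 3.155 × 10^-3
A = 70.4 hectares = 7.04 × 10^5 m²
ΔV = S × A × Δh = 0.003155 × 7.04 × 10^5 m² × 46.5 m = 1.033 × 10^5 m³
ΔV = 1.033 × 10^5 m³ = 0.1033 million m³

ΔV ≈ 0.103 million m³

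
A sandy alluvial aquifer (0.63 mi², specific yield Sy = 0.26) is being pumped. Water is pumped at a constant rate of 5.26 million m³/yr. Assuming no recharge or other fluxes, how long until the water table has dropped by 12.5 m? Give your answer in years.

t ≈ 1.01 years

A = 0.63 mi² = 1.632 × 10^6 m²
ΔV = Sy × A × Δh = 0.26 × 1.632 × 10^6 × 12.5 = 5.303 × 10^6 m³
Q = 5.26 million m³/yr = 14410 m³/d
t = ΔV / Q = 5.303 × 10^6 m³ / 14410 m³/d = 368 d
t = 368 d ≈ 1.008 years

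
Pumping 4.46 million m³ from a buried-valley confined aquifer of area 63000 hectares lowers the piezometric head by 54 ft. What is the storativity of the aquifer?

A = 63000 hectares = 6.3 × 10^8 m²
Δh = 54 ft = 16.46 m
ΔV = 4.46 million m³ = 4.46 × 10^6 m³
S = ΔV / (A × Δh) = 4.46 × 10^6 m³ / (6.3 × 10^8 m² × 16.46 m) = 4.301 × 10^-4

S ≈ 4.3 × 10^-4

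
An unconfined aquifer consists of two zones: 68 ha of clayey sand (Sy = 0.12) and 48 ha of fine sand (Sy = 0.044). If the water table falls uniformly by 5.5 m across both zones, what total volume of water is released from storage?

A₁ = 68 ha = 6.8 × 10^5 m²; A₂ = 48 ha = 4.8 × 10^5 m²
ΔV₁ = 0.12 × 6.8 × 10^5 × 5.5 = 4.488 × 10^5 m³
ΔV₂ = 0.044 × 4.8 × 10^5 × 5.5 = 1.162 × 10^5 m³
ΔV = ΔV₁ + ΔV₂ = 5.65 × 10^5 m³

ΔV ≈ 5.65 × 10^5 m³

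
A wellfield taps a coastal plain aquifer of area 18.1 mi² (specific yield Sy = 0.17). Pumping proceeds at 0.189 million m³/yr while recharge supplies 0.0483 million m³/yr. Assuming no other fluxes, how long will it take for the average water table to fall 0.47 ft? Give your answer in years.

A = 18.1 mi² = 4.688 × 10^7 m²
Δh = 0.47 ft = 0.1433 m
ΔV = Sy × A × Δh = 0.17 × 4.688 × 10^7 × 0.1433 = 1.142 × 10^6 m³
Net withdrawal = 0.189 − 0.0483 = 0.1407 million m³/yr = 385.5 m³/d
t = ΔV / Q = 1.142 × 10^6 m³ / 385.5 m³/d = 2962 d
t = 2962 d ≈ 8.114 years

t ≈ 8.11 years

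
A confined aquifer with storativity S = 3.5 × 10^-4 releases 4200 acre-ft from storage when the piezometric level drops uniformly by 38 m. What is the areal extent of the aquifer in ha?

ΔV = 4200 acre-ft = 5.181 × 10^6 m³
A = ΔV / (S × Δh) = 5.181 × 10^6 / (3.5 × 10^-4 × 38) = 3.895 × 10^8 m²
A = 3.895 × 10^8 m² = 38950 ha

A ≈ 39000 ha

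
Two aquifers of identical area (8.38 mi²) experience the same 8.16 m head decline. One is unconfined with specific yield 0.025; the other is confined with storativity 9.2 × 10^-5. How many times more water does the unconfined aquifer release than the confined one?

A = 8.38 mi² = 2.17 × 10^7 m²
Unconfined: ΔV_u = Sy × A × Δh = 0.025 × 2.17 × 10^7 × 8.16 = 4.428 × 10^6 m³
Confined: ΔV_c = S × A × Δh = 9.2 × 10^-5 × 2.17 × 10^7 × 8.16 = 16290 m³
Ratio = ΔV_u / ΔV_c = Sy / S = 0.025 / 9.2 × 10^-5 = 271.7

ΔV_u / ΔV_c ≈ 272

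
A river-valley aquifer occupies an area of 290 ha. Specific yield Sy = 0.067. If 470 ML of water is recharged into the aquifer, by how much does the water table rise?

Δh ≈ 2.42 m

A = 290 ha = 2.9 × 10^6 m²
ΔV = 470 ML = 4.7 × 10^5 m³
Δh = ΔV / (Sy × A) = 4.7 × 10^5 m³ / (0.067 × 2.9 × 10^6 m²) = 2.419 m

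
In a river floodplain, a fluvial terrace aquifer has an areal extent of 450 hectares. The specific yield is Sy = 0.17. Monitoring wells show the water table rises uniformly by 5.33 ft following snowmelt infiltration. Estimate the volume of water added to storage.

A = 450 hectares = 4.5 × 10^6 m²
Δh = 5.33 ft = 1.625 m
ΔV = Sy × A × Δh = 0.17 × 4.5 × 10^6 m² × 1.625 m = 1.243 × 10^6 m³

ΔV ≈ 1.24 × 10^6 m³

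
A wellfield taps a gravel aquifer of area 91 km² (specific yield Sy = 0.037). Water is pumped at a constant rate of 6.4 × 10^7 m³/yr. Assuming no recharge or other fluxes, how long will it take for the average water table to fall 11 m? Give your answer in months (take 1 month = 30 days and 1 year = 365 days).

t ≈ 7.04 months

A = 91 km² = 9.1 × 10^7 m²
ΔV = Sy × A × Δh = 0.037 × 9.1 × 10^7 × 11 = 3.704 × 10^7 m³
Q = 6.4 × 10^7 m³/yr = 1.753 × 10^5 m³/d
t = ΔV / Q = 3.704 × 10^7 m³ / 1.753 × 10^5 m³/d = 211.2 d
t = 211.2 d ≈ 7.041 months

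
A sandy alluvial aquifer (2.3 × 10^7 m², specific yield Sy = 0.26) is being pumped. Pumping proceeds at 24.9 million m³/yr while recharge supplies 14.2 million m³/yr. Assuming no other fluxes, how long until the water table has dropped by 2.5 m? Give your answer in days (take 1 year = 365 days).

ΔV = Sy × A × Δh = 0.26 × 2.3 × 10^7 × 2.5 = 1.495 × 10^7 m³
Net withdrawal = 24.9 − 14.2 = 10.7 million m³/yr = 29320 m³/d
t = ΔV / Q = 1.495 × 10^7 m³ / 29320 m³/d = 510 d

t ≈ 510 days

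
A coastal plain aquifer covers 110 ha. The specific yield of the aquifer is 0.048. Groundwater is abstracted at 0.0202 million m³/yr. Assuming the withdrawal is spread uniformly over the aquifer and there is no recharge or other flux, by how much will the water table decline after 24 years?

A = 110 ha = 1.1 × 10^6 m²
Q = 0.0202 million m³/yr = 55.34 m³/d
t = 24 years = 8760 d
ΔV = Q × t = 55.34 m³/d × 8760 d = 4.848 × 10^5 m³
Δh = ΔV / (Sy × A) = 4.848 × 10^5 / (0.048 × 1.1 × 10^6) = 9.182 m

Δh ≈ 9.18 m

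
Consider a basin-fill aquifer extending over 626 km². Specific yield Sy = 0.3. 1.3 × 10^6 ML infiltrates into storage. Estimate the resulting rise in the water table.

A = 626 km² = 6.26 × 10^8 m²
ΔV = 1.3 × 10^6 ML = 1.3 × 10^9 m³
Δh = ΔV / (Sy × A) = 1.3 × 10^9 m³ / (0.3 × 6.26 × 10^8 m²) = 6.922 m

Δh ≈ 6.92 m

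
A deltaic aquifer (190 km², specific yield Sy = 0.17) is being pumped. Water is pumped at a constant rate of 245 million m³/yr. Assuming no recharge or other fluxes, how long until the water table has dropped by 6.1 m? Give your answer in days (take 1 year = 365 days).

A = 190 km² = 1.9 × 10^8 m²
ΔV = Sy × A × Δh = 0.17 × 1.9 × 10^8 × 6.1 = 1.97 × 10^8 m³
Q = 245 million m³/yr = 6.712 × 10^5 m³/d
t = ΔV / Q = 1.97 × 10^8 m³ / 6.712 × 10^5 m³/d = 293.5 d

t ≈ 294 days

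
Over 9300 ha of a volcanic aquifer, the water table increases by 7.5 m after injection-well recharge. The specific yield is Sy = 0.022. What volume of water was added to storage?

A = 9300 ha = 9.3 × 10^7 m²
ΔV = Sy × A × Δh = 0.022 × 9.3 × 10^7 m² × 7.5 m = 1.534 × 10^7 m³

ΔV ≈ 1.53 × 10^7 m³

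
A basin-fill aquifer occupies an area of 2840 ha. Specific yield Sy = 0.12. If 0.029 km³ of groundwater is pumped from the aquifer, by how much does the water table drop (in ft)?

A = 2840 ha = 2.84 × 10^7 m²
ΔV = 0.029 km³ = 2.9 × 10^7 m³
Δh = ΔV / (Sy × A) = 2.9 × 10^7 m³ / (0.12 × 2.84 × 10^7 m²) = 8.509 m
Δh = 8.509 m = 27.92 ft

Δh ≈ 27.9 ft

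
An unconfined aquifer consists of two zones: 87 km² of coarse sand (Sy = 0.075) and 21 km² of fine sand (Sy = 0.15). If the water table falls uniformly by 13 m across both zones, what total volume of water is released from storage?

ΔV ≈ 1.26 × 10^8 m³

A₁ = 87 km² = 8.7 × 10^7 m²; A₂ = 21 km² = 2.1 × 10^7 m²
ΔV₁ = 0.075 × 8.7 × 10^7 × 13 = 8.482 × 10^7 m³
ΔV₂ = 0.15 × 2.1 × 10^7 × 13 = 4.095 × 10^7 m³
ΔV = ΔV₁ + ΔV₂ = 1.258 × 10^8 m³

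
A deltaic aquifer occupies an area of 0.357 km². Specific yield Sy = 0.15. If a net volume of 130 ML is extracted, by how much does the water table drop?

Δh ≈ 2.43 m

A = 0.357 km² = 3.57 × 10^5 m²
ΔV = 130 ML = 1.3 × 10^5 m³
Δh = ΔV / (Sy × A) = 1.3 × 10^5 m³ / (0.15 × 3.57 × 10^5 m²) = 2.428 m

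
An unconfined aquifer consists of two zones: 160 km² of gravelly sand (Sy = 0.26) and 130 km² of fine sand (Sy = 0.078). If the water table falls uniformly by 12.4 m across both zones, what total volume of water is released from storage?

ΔV ≈ 6.42 × 10^8 m³

A₁ = 160 km² = 1.6 × 10^8 m²; A₂ = 130 km² = 1.3 × 10^8 m²
ΔV₁ = 0.26 × 1.6 × 10^8 × 12.4 = 5.158 × 10^8 m³
ΔV₂ = 0.078 × 1.3 × 10^8 × 12.4 = 1.257 × 10^8 m³
ΔV = ΔV₁ + ΔV₂ = 6.416 × 10^8 m³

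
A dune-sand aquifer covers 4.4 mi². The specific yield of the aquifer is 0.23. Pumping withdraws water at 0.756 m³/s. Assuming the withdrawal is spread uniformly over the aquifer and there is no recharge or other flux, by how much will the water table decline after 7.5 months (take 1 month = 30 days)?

Δh ≈ 5.61 m

A = 4.4 mi² = 1.14 × 10^7 m²
Q = 0.756 m³/s = 65320 m³/d
t = 7.5 months = 225 d
ΔV = Q × t = 65320 m³/d × 225 d = 1.47 × 10^7 m³
Δh = ΔV / (Sy × A) = 1.47 × 10^7 / (0.23 × 1.14 × 10^7) = 5.607 m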